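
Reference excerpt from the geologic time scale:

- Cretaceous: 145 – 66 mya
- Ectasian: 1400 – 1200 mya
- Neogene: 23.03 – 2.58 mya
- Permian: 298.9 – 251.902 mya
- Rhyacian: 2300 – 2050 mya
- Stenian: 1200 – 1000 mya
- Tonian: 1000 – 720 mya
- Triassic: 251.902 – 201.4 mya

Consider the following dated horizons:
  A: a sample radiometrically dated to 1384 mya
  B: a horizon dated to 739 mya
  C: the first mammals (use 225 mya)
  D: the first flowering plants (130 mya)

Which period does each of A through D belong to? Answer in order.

A: 1384 Ma lies in 1400–1200 Ma, so Ectasian.
B: 739 Ma lies in 1000–720 Ma, so Tonian.
C: 225 Ma lies in 251.902–201.4 Ma, so Triassic.
D: 130 Ma lies in 145–66 Ma, so Cretaceous.

A — Ectasian; B — Tonian; C — Triassic; D — Cretaceous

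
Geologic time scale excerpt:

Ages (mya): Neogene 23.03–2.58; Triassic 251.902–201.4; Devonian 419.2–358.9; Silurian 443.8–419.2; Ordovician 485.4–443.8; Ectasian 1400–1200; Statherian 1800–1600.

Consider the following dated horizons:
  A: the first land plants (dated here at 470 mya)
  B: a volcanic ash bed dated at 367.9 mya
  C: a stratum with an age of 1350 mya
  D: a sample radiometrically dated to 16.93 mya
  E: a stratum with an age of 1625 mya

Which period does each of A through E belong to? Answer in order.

Match each age against the start–end ranges in the excerpt: A = 470 Ma → Ordovician (485.4–443.8); B = 367.9 Ma → Devonian (419.2–358.9); C = 1350 Ma → Ectasian (1400–1200); D = 16.93 Ma → Neogene (23.03–2.58); E = 1625 Ma → Statherian (1800–1600).

A — Ordovician; B — Devonian; C — Ectasian; D — Neogene; E — Statherian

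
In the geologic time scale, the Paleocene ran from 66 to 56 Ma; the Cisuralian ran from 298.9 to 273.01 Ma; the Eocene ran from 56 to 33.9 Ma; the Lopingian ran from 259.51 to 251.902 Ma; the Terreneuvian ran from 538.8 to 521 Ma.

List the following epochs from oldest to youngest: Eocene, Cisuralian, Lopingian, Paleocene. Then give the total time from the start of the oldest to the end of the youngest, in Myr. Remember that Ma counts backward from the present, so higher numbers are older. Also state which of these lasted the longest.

Start ages (Ma): Cisuralian 298.9, Lopingian 259.51, Paleocene 66, Eocene 56.
Ordered oldest to youngest: Cisuralian, Lopingian, Paleocene, Eocene.
Span = 298.9 − 33.9 = 265 Myr.
Durations: Cisuralian 25.89, Eocene 22.1, Paleocene 10, Lopingian 7.608 → longest is Cisuralian (25.89 Myr).

Cisuralian → Lopingian → Paleocene → Eocene; total span 265 Myr; longest is Cisuralian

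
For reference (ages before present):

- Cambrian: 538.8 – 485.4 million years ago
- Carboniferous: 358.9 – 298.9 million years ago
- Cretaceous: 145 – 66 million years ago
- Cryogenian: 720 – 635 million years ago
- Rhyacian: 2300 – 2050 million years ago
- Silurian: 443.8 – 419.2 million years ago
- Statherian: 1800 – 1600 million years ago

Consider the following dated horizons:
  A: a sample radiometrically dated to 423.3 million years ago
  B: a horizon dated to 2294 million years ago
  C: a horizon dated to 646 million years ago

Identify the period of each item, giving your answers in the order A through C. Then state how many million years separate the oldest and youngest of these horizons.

A: 423.3 Ma lies in 443.8–419.2 Ma, so Silurian.
B: 2294 Ma lies in 2300–2050 Ma, so Rhyacian.
C: 646 Ma lies in 720–635 Ma, so Cryogenian.
Oldest = 2294 Ma, youngest = 423.3 Ma → span 1870.7 Myr.

A — Silurian; B — Rhyacian; C — Cryogenian; span 1870.7 million years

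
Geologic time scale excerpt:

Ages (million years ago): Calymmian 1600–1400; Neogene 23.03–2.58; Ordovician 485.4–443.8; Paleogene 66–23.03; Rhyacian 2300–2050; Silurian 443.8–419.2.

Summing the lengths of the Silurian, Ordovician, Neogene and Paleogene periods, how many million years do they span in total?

129.62 million years

Each duration: Silurian = 24.6; Ordovician = 41.6; Neogene = 20.45; Paleogene = 42.97.
Sum: 24.6 + 41.6 + 20.45 + 42.97 = 129.62 Myr.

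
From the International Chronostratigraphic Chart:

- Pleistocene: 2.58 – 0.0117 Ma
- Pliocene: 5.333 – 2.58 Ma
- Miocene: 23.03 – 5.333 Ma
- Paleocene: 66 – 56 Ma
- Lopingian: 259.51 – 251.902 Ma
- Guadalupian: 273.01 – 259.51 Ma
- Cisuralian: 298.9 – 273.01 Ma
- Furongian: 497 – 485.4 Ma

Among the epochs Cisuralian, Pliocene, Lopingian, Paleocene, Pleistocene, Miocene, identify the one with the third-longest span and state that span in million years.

Paleocene, 10 million years

Start − end for each: Cisuralian 298.9 − 273.01 = 25.89; Pliocene 5.333 − 2.58 = 2.753; Lopingian 259.51 − 251.902 = 7.608; Paleocene 66 − 56 = 10; Pleistocene 2.58 − 0.0117 = 2.5683; Miocene 23.03 − 5.333 = 17.697.
Ranking these from longest: Cisuralian > Miocene > Paleocene > Lopingian > Pliocene > Pleistocene.
Position 3 in that ranking is Paleocene, which lasted 10 Myr.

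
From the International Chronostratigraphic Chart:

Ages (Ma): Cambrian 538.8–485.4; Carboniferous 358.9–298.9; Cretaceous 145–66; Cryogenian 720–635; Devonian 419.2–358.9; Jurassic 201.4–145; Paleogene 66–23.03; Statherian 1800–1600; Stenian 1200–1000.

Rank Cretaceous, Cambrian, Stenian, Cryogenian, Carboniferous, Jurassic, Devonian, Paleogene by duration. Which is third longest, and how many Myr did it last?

Cretaceous, 79 million years

Start − end for each: Cretaceous 145 − 66 = 79; Cambrian 538.8 − 485.4 = 53.4; Stenian 1200 − 1000 = 200; Cryogenian 720 − 635 = 85; Carboniferous 358.9 − 298.9 = 60; Jurassic 201.4 − 145 = 56.4; Devonian 419.2 − 358.9 = 60.3; Paleogene 66 − 23.03 = 42.97.
Ranking these from longest: Stenian > Cryogenian > Cretaceous > Devonian > Carboniferous > Jurassic > Cambrian > Paleogene.
Position 3 in that ranking is Cretaceous, which lasted 79 Myr.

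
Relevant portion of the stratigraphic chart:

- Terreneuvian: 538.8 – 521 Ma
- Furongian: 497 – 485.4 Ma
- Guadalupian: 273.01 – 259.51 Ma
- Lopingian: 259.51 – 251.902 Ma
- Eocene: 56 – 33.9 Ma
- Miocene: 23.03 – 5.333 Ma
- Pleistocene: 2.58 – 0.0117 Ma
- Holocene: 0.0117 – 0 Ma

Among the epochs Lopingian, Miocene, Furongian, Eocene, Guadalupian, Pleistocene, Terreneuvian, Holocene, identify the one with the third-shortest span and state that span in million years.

Durations: Lopingian 7.608; Miocene 17.697; Furongian 11.6; Eocene 22.1; Guadalupian 13.5; Pleistocene 2.5683; Terreneuvian 17.8; Holocene 0.0117 Myr.
Sorted shortest-first: Holocene (0.0117), Pleistocene (2.5683), Lopingian (7.608), Furongian (11.6), Guadalupian (13.5), Miocene (17.697), Terreneuvian (17.8), Eocene (22.1).
The third shortest is Lopingian at 7.608 Myr.

Lopingian, 7.608 million years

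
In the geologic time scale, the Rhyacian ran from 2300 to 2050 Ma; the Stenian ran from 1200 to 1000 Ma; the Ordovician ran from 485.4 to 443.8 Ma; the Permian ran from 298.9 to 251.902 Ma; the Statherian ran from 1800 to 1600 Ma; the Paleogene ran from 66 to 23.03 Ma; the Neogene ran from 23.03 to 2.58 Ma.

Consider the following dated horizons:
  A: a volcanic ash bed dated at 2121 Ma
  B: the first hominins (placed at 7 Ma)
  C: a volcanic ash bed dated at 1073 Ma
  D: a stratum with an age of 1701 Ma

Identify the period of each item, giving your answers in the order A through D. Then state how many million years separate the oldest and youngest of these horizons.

Match each age against the start–end ranges in the excerpt: A = 2121 Ma → Rhyacian (2300–2050); B = 7 Ma → Neogene (23.03–2.58); C = 1073 Ma → Stenian (1200–1000); D = 1701 Ma → Statherian (1800–1600).
The largest age is 2121 Ma and the smallest is 7 Ma; their difference is 2114 Myr.

A — Rhyacian; B — Neogene; C — Stenian; D — Statherian; span 2114 million years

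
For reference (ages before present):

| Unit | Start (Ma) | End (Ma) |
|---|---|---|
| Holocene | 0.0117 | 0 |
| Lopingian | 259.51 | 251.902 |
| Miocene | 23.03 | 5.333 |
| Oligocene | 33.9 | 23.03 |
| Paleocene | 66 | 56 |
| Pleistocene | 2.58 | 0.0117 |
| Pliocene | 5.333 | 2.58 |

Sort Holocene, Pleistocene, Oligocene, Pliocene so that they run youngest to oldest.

Holocene, Pleistocene, Pliocene, Oligocene

The oldest of these is Oligocene (starts 33.9 Ma) and the youngest is Holocene (ends 0 Ma).
In between, by decreasing start age: Pliocene (5.333), Pleistocene (2.58).
Listing youngest first means reversing that sequence.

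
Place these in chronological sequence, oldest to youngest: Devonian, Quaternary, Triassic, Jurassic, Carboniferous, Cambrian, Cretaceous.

Cambrian → Devonian → Carboniferous → Triassic → Jurassic → Cretaceous → Quaternary

Era membership (oldest first within each) — Paleozoic: Cambrian, Devonian, Carboniferous; Mesozoic: Triassic, Jurassic, Cretaceous; Cenozoic: Quaternary. Paleozoic precedes Mesozoic, which precedes Cenozoic. Concatenating the groups in that era order gives oldest to youngest directly.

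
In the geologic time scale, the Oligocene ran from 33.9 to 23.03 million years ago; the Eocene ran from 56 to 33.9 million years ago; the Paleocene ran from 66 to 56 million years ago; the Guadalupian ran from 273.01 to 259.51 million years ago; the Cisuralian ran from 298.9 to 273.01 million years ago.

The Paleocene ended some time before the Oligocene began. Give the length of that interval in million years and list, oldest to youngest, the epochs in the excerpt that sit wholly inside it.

The Paleocene closes at 56 Ma and the Oligocene opens at 33.9 Ma, so the interval is 56 − 33.9 = 22.1 Myr.
An epoch fits inside if it starts at or after 56 Ma and ends at or before 33.9 Ma; oldest first that gives Eocene.

22.1 million years; Eocene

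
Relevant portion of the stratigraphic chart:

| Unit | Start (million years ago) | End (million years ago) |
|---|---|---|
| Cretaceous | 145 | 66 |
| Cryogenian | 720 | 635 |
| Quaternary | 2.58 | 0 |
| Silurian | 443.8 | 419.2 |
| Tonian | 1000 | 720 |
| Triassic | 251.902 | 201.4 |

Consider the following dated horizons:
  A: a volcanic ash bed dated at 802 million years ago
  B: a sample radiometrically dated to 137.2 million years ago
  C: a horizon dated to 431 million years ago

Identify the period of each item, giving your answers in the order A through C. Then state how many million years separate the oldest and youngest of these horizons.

A — Tonian; B — Cretaceous; C — Silurian; span 664.8 million years

Match each age against the start–end ranges in the excerpt: A = 802 Ma → Tonian (1000–720); B = 137.2 Ma → Cretaceous (145–66); C = 431 Ma → Silurian (443.8–419.2).
The largest age is 802 Ma and the smallest is 137.2 Ma; their difference is 664.8 Myr.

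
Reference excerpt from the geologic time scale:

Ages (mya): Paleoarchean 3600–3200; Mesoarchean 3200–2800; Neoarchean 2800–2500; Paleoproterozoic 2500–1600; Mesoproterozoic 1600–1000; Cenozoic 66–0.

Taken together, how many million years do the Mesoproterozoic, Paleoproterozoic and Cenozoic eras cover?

Duration is start − end for each: (1600 − 1000) + (2500 − 1600) + (66 − 0).
That is 600 + 900 + 66, which totals 1566 million years.

1566 million years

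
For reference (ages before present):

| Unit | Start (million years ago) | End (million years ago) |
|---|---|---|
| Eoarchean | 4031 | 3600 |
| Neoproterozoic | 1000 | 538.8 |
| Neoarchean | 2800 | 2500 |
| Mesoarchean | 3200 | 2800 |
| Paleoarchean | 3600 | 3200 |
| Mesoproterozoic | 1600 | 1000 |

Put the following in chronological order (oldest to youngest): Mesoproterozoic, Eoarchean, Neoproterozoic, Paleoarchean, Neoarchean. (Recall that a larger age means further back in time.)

Read off each span (Ma): Mesoproterozoic 1600–1000; Eoarchean 4031–3600; Neoproterozoic 1000–538.8; Paleoarchean 3600–3200; Neoarchean 2800–2500.
Larger Ma is older, so oldest→youngest is Eoarchean, Paleoarchean, Neoarchean, Mesoproterozoic, Neoproterozoic.

Eoarchean, Paleoarchean, Neoarchean, Mesoproterozoic, Neoproterozoic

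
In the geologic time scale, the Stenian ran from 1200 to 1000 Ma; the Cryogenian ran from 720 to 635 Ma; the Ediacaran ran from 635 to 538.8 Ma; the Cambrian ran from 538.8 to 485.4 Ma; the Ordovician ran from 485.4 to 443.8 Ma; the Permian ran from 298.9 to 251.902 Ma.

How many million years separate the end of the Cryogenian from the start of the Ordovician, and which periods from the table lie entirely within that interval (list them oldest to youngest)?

149.6 million years; Ediacaran, Cambrian

End of Cryogenian = 635 Ma; start of Ordovician = 485.4 Ma.
Gap = 635 − 485.4 = 149.6 Myr.
Periods wholly inside 635–485.4 Ma: Ediacaran (635–538.8), Cambrian (538.8–485.4).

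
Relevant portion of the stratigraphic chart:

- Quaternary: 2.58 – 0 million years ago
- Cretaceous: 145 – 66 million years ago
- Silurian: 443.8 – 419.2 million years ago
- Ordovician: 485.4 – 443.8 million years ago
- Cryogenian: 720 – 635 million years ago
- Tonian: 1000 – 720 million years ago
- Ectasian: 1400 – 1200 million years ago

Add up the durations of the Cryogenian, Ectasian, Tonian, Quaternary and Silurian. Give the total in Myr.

592.18 million years

Each duration: Cryogenian = 85; Ectasian = 200; Tonian = 280; Quaternary = 2.58; Silurian = 24.6.
Sum: 85 + 200 + 280 + 2.58 + 24.6 = 592.18 Myr.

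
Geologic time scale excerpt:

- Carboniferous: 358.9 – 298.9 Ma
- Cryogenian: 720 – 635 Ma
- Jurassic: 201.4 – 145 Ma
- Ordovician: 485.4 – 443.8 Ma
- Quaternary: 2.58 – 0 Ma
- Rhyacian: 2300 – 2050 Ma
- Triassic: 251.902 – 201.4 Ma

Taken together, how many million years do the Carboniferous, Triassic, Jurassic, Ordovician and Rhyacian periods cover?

458.502 million years

Each duration: Carboniferous = 60; Triassic = 50.502; Jurassic = 56.4; Ordovician = 41.6; Rhyacian = 250.
Sum: 60 + 50.502 + 56.4 + 41.6 + 250 = 458.502 Myr.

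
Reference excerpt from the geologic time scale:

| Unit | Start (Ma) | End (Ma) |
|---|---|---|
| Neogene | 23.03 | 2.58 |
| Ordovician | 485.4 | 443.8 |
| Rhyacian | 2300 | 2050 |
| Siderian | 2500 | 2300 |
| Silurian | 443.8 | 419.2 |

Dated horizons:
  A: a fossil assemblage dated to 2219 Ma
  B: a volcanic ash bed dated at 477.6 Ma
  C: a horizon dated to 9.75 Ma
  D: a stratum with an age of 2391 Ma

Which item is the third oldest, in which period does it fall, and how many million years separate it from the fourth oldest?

B, in the Ordovician; 467.85 million years to C

Larger Ma means older, so oldest first: D 2391 > A 2219 > B 477.6 > C 9.75.
Counting 3 along gives B (477.6 Ma); the excerpt puts that inside the Ordovician, 485.4–443.8 Ma.
Next in line is C (9.75 Ma), and 477.6 − 9.75 = 467.85 Myr.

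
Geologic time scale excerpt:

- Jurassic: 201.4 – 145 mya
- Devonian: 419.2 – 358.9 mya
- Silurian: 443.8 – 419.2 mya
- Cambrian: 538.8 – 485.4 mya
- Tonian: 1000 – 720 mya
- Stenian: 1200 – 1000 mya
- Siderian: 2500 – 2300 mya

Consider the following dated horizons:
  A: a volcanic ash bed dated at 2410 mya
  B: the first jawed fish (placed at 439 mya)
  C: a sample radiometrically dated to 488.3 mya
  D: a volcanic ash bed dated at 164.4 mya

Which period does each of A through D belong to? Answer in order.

A — Siderian; B — Silurian; C — Cambrian; D — Jurassic

A: 2410 Ma lies in 2500–2300 Ma, so Siderian.
B: 439 Ma lies in 443.8–419.2 Ma, so Silurian.
C: 488.3 Ma lies in 538.8–485.4 Ma, so Cambrian.
D: 164.4 Ma lies in 201.4–145 Ma, so Jurassic.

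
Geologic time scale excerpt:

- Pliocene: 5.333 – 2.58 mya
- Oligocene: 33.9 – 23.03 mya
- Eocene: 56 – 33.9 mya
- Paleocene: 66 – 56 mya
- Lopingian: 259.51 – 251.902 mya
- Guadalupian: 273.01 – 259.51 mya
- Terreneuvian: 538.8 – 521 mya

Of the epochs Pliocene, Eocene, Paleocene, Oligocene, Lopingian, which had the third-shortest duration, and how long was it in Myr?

Paleocene, 10 million years

Durations: Pliocene 2.753; Eocene 22.1; Paleocene 10; Oligocene 10.87; Lopingian 7.608 Myr.
Sorted shortest-first: Pliocene (2.753), Lopingian (7.608), Paleocene (10), Oligocene (10.87), Eocene (22.1).
The third shortest is Paleocene at 10 Myr.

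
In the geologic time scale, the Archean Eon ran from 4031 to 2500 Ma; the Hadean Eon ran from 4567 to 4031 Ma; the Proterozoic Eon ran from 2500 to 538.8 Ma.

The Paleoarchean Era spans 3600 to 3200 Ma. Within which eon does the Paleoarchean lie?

Archean

The Paleoarchean (3600–3200 Ma) lies entirely within 4031–2500 Ma, the Archean Eon.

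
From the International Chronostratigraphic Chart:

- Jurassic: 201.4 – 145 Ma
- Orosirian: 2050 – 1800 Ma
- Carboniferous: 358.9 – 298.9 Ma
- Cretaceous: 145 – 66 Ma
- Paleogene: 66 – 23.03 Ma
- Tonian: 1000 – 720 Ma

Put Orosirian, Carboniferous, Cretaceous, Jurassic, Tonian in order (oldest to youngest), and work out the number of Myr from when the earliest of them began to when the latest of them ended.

From the excerpt: Orosirian 2050–1800; Carboniferous 358.9–298.9; Cretaceous 145–66; Jurassic 201.4–145; Tonian 1000–720 (Ma).
Larger Ma is earlier, so the oldest is Orosirian and the youngest is Cretaceous; oldest to youngest: Orosirian, Tonian, Carboniferous, Jurassic, Cretaceous.
Oldest start 2050 minus youngest end 66 gives 1984 Myr overall.

Orosirian, Tonian, Carboniferous, Jurassic, Cretaceous; total span 1984 Myr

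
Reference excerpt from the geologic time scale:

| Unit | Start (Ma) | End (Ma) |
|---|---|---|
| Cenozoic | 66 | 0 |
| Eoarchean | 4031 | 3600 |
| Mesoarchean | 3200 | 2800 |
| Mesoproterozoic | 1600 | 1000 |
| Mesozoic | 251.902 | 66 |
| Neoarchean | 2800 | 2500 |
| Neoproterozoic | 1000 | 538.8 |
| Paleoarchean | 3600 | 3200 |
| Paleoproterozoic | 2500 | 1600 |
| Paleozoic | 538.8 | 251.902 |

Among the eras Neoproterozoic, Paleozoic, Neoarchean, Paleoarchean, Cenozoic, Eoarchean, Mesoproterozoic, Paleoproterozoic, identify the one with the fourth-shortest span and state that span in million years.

Paleoarchean, 400 million years

Durations: Neoproterozoic 461.2; Paleozoic 286.898; Neoarchean 300; Paleoarchean 400; Cenozoic 66; Eoarchean 431; Mesoproterozoic 600; Paleoproterozoic 900 Myr.
Sorted shortest-first: Cenozoic (66), Paleozoic (286.898), Neoarchean (300), Paleoarchean (400), Eoarchean (431), Neoproterozoic (461.2), Mesoproterozoic (600), Paleoproterozoic (900).
The fourth shortest is Paleoarchean at 400 Myr.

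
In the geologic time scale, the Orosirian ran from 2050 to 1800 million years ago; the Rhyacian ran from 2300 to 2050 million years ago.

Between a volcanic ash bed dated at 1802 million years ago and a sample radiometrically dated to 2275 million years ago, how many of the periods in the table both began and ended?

Checking each listed span, none has both start < 2275 Ma and end > 1802 Ma — every period straddles one of the two dates or lies outside them — so the count is 0.

0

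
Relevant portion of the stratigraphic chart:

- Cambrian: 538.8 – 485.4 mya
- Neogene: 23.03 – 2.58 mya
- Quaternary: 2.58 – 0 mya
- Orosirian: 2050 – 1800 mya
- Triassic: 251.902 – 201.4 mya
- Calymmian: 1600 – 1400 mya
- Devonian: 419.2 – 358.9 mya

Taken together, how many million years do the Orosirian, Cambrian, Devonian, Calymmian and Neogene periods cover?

Each duration: Orosirian = 250; Cambrian = 53.4; Devonian = 60.3; Calymmian = 200; Neogene = 20.45.
Sum: 250 + 53.4 + 60.3 + 200 + 20.45 = 584.15 Myr.

584.15 million years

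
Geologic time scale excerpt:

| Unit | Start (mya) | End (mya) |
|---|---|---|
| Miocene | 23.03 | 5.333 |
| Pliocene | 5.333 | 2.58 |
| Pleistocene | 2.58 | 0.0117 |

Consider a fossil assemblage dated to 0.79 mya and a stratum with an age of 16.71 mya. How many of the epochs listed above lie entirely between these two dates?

16.71 Ma sits inside the Miocene (23.03–5.333) and 0.79 Ma inside the Pleistocene (2.58–0.0117); neither of those is wholly between the two dates.
The listed epochs lying completely between them are Pliocene — 1 in all.

1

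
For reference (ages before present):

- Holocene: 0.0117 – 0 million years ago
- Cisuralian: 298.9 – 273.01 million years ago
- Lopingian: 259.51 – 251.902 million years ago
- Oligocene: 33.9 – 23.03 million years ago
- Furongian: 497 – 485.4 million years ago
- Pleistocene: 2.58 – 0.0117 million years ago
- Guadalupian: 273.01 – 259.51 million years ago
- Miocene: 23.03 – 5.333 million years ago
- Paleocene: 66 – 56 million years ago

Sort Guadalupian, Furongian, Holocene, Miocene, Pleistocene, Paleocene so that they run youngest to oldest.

The oldest of these is Furongian (starts 497 Ma) and the youngest is Holocene (ends 0 Ma).
In between, by decreasing start age: Guadalupian (273.01), Paleocene (66), Miocene (23.03), Pleistocene (2.58).
Listing youngest first means reversing that sequence.

Holocene → Pleistocene → Miocene → Paleocene → Guadalupian → Furongian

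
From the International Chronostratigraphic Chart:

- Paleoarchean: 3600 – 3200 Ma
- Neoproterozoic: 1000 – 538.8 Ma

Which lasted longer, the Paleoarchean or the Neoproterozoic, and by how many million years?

Neoproterozoic, by 61.2 million years

Paleoarchean: 3600 − 3200 = 400 Myr.
Neoproterozoic: 1000 − 538.8 = 461.2 Myr.
Difference: 461.2 − 400 = 61.2 Myr, so the Neoproterozoic was longer.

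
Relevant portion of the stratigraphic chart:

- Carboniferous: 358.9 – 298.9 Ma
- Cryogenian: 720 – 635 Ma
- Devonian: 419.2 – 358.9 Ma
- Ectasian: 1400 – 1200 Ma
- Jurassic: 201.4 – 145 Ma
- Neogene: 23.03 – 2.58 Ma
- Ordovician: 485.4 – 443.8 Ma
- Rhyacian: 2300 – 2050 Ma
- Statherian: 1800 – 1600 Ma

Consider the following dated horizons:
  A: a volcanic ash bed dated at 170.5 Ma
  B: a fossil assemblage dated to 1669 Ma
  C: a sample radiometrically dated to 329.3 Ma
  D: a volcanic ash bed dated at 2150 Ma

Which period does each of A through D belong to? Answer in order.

A — Jurassic; B — Statherian; C — Carboniferous; D — Rhyacian

A: 170.5 Ma lies in 201.4–145 Ma, so Jurassic.
B: 1669 Ma lies in 1800–1600 Ma, so Statherian.
C: 329.3 Ma lies in 358.9–298.9 Ma, so Carboniferous.
D: 2150 Ma lies in 2300–2050 Ma, so Rhyacian.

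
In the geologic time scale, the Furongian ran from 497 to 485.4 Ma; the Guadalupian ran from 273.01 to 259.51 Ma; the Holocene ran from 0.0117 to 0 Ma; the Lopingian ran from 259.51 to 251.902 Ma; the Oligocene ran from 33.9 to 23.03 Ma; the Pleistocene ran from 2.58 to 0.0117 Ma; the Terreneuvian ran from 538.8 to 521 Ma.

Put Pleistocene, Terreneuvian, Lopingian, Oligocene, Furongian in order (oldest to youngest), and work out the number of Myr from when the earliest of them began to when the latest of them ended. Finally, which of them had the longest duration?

From the excerpt: Pleistocene 2.58–0.0117; Terreneuvian 538.8–521; Lopingian 259.51–251.902; Oligocene 33.9–23.03; Furongian 497–485.4 (Ma).
Larger Ma is earlier, so the oldest is Terreneuvian and the youngest is Pleistocene; oldest to youngest: Terreneuvian, Furongian, Lopingian, Oligocene, Pleistocene.
Oldest start 538.8 minus youngest end 0.0117 gives 538.7883 Myr overall.
Individual lengths (start − end): Terreneuvian 17.8; Lopingian 7.608; Oligocene 10.87; Furongian 11.6; Pleistocene 2.5683. The largest is Terreneuvian at 17.8 Myr.

Terreneuvian → Furongian → Lopingian → Oligocene → Pleistocene; total span 538.7883 Myr; longest is Terreneuvian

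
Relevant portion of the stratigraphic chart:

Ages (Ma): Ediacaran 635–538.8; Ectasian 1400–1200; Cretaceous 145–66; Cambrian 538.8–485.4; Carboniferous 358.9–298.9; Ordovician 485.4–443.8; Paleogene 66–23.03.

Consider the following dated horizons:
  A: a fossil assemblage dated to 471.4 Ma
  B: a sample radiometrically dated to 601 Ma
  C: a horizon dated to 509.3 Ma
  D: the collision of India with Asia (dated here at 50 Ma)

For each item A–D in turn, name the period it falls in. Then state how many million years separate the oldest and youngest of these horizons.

A — Ordovician; B — Ediacaran; C — Cambrian; D — Paleogene; span 551 million years

A: 471.4 Ma lies in 485.4–443.8 Ma, so Ordovician.
B: 601 Ma lies in 635–538.8 Ma, so Ediacaran.
C: 509.3 Ma lies in 538.8–485.4 Ma, so Cambrian.
D: 50 Ma lies in 66–23.03 Ma, so Paleogene.
Oldest = 601 Ma, youngest = 50 Ma → span 551 Myr.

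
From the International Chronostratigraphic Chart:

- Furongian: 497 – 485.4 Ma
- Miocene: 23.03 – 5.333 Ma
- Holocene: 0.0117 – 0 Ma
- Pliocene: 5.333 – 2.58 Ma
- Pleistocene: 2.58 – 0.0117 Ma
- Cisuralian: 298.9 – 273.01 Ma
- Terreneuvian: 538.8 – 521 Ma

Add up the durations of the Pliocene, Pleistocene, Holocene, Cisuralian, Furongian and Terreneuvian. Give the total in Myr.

60.623 million years

Each duration: Pliocene = 2.753; Pleistocene = 2.5683; Holocene = 0.0117; Cisuralian = 25.89; Furongian = 11.6; Terreneuvian = 17.8.
Sum: 2.753 + 2.5683 + 0.0117 + 25.89 + 11.6 + 17.8 = 60.623 Myr.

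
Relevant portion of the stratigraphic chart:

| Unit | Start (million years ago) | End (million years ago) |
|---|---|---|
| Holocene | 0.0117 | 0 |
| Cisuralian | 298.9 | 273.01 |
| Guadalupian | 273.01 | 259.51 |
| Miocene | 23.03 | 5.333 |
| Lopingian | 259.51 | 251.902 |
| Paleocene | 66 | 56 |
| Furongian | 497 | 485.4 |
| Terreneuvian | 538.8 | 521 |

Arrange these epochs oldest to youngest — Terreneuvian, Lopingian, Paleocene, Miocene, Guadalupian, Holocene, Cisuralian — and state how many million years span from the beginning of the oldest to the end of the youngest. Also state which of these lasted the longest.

Start ages (Ma): Terreneuvian 538.8, Cisuralian 298.9, Guadalupian 273.01, Lopingian 259.51, Paleocene 66, Miocene 23.03, Holocene 0.0117.
Ordered oldest to youngest: Terreneuvian, Cisuralian, Guadalupian, Lopingian, Paleocene, Miocene, Holocene.
Span = 538.8 − 0 = 538.8 Myr.
Durations: Holocene 0.0117, Miocene 17.697, Cisuralian 25.89, Lopingian 7.608, Guadalupian 13.5, Terreneuvian 17.8, Paleocene 10 → longest is Cisuralian (25.89 Myr).

Terreneuvian → Cisuralian → Guadalupian → Lopingian → Paleocene → Miocene → Holocene; total span 538.8 Myr; longest is Cisuralian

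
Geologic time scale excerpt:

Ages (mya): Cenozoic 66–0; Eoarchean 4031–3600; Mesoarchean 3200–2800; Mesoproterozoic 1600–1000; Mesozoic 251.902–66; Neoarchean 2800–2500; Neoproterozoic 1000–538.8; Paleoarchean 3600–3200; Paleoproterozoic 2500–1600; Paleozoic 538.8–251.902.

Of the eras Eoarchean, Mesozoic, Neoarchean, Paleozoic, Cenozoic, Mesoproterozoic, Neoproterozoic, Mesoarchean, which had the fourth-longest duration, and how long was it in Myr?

Start − end for each: Eoarchean 4031 − 3600 = 431; Mesozoic 251.902 − 66 = 185.902; Neoarchean 2800 − 2500 = 300; Paleozoic 538.8 − 251.902 = 286.898; Cenozoic 66 − 0 = 66; Mesoproterozoic 1600 − 1000 = 600; Neoproterozoic 1000 − 538.8 = 461.2; Mesoarchean 3200 − 2800 = 400.
Ranking these from longest: Mesoproterozoic > Neoproterozoic > Eoarchean > Mesoarchean > Neoarchean > Paleozoic > Mesozoic > Cenozoic.
Position 4 in that ranking is Mesoarchean, which lasted 400 Myr.

Mesoarchean, 400 million years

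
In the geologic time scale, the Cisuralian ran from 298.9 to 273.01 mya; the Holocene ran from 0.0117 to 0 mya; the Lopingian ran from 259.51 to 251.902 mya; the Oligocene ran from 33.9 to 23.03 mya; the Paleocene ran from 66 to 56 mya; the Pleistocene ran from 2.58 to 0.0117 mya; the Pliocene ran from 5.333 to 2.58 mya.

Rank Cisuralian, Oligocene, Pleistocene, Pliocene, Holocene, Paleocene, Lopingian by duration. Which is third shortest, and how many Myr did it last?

Durations: Cisuralian 25.89; Oligocene 10.87; Pleistocene 2.5683; Pliocene 2.753; Holocene 0.0117; Paleocene 10; Lopingian 7.608 Myr.
Sorted shortest-first: Holocene (0.0117), Pleistocene (2.5683), Pliocene (2.753), Lopingian (7.608), Paleocene (10), Oligocene (10.87), Cisuralian (25.89).
The third shortest is Pliocene at 2.753 Myr.

Pliocene, 2.753 million years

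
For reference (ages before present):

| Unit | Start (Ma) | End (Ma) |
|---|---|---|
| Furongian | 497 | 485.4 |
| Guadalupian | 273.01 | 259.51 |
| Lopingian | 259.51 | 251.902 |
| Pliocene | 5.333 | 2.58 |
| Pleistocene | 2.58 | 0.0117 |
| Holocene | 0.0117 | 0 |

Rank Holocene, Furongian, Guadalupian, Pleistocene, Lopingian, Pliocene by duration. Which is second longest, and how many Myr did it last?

Furongian, 11.6 million years

Start − end for each: Holocene 0.0117 − 0 = 0.0117; Furongian 497 − 485.4 = 11.6; Guadalupian 273.01 − 259.51 = 13.5; Pleistocene 2.58 − 0.0117 = 2.5683; Lopingian 259.51 − 251.902 = 7.608; Pliocene 5.333 − 2.58 = 2.753.
Ranking these from longest: Guadalupian > Furongian > Lopingian > Pliocene > Pleistocene > Holocene.
Position 2 in that ranking is Furongian, which lasted 11.6 Myr.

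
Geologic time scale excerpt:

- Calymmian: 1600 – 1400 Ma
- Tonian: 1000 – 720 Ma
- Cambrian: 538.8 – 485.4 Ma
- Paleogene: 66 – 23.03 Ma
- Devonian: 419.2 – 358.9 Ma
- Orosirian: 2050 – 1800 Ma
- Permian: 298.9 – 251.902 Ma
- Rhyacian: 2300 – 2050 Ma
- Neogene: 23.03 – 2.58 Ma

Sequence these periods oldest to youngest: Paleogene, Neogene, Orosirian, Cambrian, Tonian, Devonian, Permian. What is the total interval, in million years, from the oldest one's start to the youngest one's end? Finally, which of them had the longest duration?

Start ages (Ma): Orosirian 2050, Tonian 1000, Cambrian 538.8, Devonian 419.2, Permian 298.9, Paleogene 66, Neogene 23.03.
Ordered oldest to youngest: Orosirian, Tonian, Cambrian, Devonian, Permian, Paleogene, Neogene.
Span = 2050 − 2.58 = 2047.42 Myr.
Durations: Orosirian 250, Cambrian 53.4, Tonian 280, Neogene 20.45, Devonian 60.3, Paleogene 42.97, Permian 46.998 → longest is Tonian (280 Myr).

Orosirian → Tonian → Cambrian → Devonian → Permian → Paleogene → Neogene; total span 2047.42 Myr; longest is Tonian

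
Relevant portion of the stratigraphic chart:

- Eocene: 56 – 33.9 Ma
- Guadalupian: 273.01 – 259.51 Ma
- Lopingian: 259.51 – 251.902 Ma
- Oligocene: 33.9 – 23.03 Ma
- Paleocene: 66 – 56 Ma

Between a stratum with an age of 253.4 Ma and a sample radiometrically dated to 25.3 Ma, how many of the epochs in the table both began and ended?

The older date is 253.4 Ma and the younger is 25.3 Ma.
Epochs with start < 253.4 and end > 25.3 Ma: Paleocene (66–56), Eocene (56–33.9).
That is 2 complete epochs.

2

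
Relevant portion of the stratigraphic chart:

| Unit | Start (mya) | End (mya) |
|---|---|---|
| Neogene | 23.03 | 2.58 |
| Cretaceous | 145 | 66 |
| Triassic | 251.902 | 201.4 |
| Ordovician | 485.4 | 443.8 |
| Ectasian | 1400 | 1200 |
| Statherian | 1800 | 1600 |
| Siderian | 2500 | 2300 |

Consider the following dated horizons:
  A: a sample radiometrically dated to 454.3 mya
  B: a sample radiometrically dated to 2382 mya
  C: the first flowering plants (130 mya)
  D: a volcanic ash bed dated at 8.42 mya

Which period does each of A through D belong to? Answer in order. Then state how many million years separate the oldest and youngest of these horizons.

A: 454.3 Ma lies in 485.4–443.8 Ma, so Ordovician.
B: 2382 Ma lies in 2500–2300 Ma, so Siderian.
C: 130 Ma lies in 145–66 Ma, so Cretaceous.
D: 8.42 Ma lies in 23.03–2.58 Ma, so Neogene.
Oldest = 2382 Ma, youngest = 8.42 Ma → span 2373.58 Myr.

A — Ordovician; B — Siderian; C — Cretaceous; D — Neogene; span 2373.58 million years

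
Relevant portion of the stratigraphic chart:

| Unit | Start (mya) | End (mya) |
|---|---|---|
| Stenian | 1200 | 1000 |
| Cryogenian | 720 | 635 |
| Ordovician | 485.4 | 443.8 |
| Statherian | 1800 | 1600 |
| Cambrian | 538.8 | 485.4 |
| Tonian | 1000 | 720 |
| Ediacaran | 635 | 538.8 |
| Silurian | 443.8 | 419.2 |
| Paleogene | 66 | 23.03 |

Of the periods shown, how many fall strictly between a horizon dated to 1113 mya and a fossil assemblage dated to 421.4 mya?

The older date is 1113 Ma and the younger is 421.4 Ma.
Periods with start < 1113 and end > 421.4 Ma: Tonian (1000–720), Cryogenian (720–635), Ediacaran (635–538.8), Cambrian (538.8–485.4), Ordovician (485.4–443.8).
That is 5 complete periods.

5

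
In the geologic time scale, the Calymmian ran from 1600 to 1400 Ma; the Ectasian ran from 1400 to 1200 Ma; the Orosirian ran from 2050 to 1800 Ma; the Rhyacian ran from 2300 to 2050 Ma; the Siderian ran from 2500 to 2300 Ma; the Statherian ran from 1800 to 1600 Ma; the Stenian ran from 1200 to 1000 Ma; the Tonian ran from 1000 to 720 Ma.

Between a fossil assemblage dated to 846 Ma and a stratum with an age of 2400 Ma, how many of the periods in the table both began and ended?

6

The older date is 2400 Ma and the younger is 846 Ma.
Periods with start < 2400 and end > 846 Ma: Rhyacian (2300–2050), Orosirian (2050–1800), Statherian (1800–1600), Calymmian (1600–1400), Ectasian (1400–1200), Stenian (1200–1000).
That is 6 complete periods.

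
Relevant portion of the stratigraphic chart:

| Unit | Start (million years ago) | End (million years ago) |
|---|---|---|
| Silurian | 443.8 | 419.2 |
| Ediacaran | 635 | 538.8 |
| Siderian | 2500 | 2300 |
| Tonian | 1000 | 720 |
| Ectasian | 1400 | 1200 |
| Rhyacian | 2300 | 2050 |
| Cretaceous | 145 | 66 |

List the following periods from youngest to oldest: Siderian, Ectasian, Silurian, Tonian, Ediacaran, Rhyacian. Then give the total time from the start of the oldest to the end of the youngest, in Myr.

From the excerpt: Siderian 2500–2300; Ectasian 1400–1200; Silurian 443.8–419.2; Tonian 1000–720; Ediacaran 635–538.8; Rhyacian 2300–2050 (Ma).
Larger Ma is earlier, so the oldest is Siderian and the youngest is Silurian; youngest to oldest: Silurian, Ediacaran, Tonian, Ectasian, Rhyacian, Siderian.
Oldest start 2500 minus youngest end 419.2 gives 2080.8 Myr overall.

Silurian → Ediacaran → Tonian → Ectasian → Rhyacian → Siderian; total span 2080.8 Myr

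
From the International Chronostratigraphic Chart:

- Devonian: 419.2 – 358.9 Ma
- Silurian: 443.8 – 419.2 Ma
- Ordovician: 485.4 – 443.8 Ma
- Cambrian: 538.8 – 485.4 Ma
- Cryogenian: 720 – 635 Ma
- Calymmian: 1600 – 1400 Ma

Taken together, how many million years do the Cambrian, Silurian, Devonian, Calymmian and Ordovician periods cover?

379.9 million years

Each duration: Cambrian = 53.4; Silurian = 24.6; Devonian = 60.3; Calymmian = 200; Ordovician = 41.6.
Sum: 53.4 + 24.6 + 60.3 + 200 + 41.6 = 379.9 Myr.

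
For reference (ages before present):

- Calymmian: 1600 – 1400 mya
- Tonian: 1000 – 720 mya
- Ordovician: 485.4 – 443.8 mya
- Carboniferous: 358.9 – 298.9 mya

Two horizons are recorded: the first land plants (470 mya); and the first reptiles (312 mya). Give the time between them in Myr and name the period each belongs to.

158 million years apart; the first in the Ordovician, the second in the Carboniferous

Elapsed time: 470 − 312 = 158 Myr.
470 Ma lies within 485.4–443.8 Ma: Ordovician.
312 Ma lies within 358.9–298.9 Ma: Carboniferous.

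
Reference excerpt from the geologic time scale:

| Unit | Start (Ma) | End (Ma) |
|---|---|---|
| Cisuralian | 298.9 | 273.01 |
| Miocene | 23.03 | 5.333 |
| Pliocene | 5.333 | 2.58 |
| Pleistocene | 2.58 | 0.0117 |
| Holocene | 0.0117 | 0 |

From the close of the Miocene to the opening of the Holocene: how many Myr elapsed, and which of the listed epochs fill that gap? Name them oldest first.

5.3213 million years; Pliocene, Pleistocene

End of Miocene = 5.333 Ma; start of Holocene = 0.0117 Ma.
Gap = 5.333 − 0.0117 = 5.3213 Myr.
Epochs wholly inside 5.333–0.0117 Ma: Pliocene (5.333–2.58), Pleistocene (2.58–0.0117).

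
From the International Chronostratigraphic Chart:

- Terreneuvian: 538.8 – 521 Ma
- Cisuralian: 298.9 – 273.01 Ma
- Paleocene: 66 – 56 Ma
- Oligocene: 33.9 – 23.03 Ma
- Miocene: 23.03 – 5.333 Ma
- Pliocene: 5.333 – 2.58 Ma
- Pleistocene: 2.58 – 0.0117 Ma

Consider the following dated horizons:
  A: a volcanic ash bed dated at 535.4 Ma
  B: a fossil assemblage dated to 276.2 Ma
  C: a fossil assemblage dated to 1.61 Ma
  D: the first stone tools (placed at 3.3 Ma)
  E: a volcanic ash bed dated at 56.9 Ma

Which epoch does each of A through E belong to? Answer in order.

A — Terreneuvian; B — Cisuralian; C — Pleistocene; D — Pliocene; E — Paleocene

Match each age against the start–end ranges in the excerpt: A = 535.4 Ma → Terreneuvian (538.8–521); B = 276.2 Ma → Cisuralian (298.9–273.01); C = 1.61 Ma → Pleistocene (2.58–0.0117); D = 3.3 Ma → Pliocene (5.333–2.58); E = 56.9 Ma → Paleocene (66–56).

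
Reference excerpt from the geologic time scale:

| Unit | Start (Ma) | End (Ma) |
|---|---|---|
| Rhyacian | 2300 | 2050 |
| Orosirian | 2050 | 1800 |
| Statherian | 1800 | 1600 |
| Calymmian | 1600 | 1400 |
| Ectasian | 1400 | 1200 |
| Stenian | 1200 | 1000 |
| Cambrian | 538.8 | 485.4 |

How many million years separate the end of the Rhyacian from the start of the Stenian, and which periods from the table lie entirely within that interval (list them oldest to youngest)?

The Rhyacian closes at 2050 Ma and the Stenian opens at 1200 Ma, so the interval is 2050 − 1200 = 850 Myr.
A period fits inside if it starts at or after 2050 Ma and ends at or before 1200 Ma; oldest first that gives Orosirian, Statherian, Calymmian, Ectasian.

850 million years; Orosirian, Statherian, Calymmian, Ectasian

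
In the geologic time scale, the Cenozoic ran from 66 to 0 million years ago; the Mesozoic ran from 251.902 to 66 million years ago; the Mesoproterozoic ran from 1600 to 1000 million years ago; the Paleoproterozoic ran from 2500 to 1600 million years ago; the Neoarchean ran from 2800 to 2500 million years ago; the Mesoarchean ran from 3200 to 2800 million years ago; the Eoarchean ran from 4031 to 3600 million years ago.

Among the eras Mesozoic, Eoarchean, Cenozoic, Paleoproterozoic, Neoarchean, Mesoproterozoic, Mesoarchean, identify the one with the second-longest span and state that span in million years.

Start − end for each: Mesozoic 251.902 − 66 = 185.902; Eoarchean 4031 − 3600 = 431; Cenozoic 66 − 0 = 66; Paleoproterozoic 2500 − 1600 = 900; Neoarchean 2800 − 2500 = 300; Mesoproterozoic 1600 − 1000 = 600; Mesoarchean 3200 − 2800 = 400.
Ranking these from longest: Paleoproterozoic > Mesoproterozoic > Eoarchean > Mesoarchean > Neoarchean > Mesozoic > Cenozoic.
Position 2 in that ranking is Mesoproterozoic, which lasted 600 Myr.

Mesoproterozoic, 600 million years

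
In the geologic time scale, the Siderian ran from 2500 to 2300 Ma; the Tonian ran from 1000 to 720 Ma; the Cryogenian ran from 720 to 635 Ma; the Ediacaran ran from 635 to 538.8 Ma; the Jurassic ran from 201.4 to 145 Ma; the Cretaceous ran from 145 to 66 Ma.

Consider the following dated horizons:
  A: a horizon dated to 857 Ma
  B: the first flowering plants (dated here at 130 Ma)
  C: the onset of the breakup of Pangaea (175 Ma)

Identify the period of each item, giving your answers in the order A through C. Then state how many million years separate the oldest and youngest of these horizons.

A — Tonian; B — Cretaceous; C — Jurassic; span 727 million years

A: 857 Ma lies in 1000–720 Ma, so Tonian.
B: 130 Ma lies in 145–66 Ma, so Cretaceous.
C: 175 Ma lies in 201.4–145 Ma, so Jurassic.
Oldest = 857 Ma, youngest = 130 Ma → span 727 Myr.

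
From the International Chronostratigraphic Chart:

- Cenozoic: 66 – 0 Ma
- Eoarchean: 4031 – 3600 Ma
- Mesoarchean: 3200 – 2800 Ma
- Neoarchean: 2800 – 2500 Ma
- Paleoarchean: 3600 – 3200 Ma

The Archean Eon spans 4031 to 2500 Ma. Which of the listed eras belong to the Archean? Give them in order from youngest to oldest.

Eras with both bounds inside 4031–2500 Ma: Neoarchean (2800–2500), Mesoarchean (3200–2800), Paleoarchean (3600–3200), Eoarchean (4031–3600).

Neoarchean, Mesoarchean, Paleoarchean, Eoarchean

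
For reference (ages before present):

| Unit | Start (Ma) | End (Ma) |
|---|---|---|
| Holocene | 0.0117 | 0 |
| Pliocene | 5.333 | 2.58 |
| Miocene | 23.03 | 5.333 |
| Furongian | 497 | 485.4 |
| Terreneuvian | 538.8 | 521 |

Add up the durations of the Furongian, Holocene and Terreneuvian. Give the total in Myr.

Duration is start − end for each: (497 − 485.4) + (0.0117 − 0) + (538.8 − 521).
That is 11.6 + 0.0117 + 17.8, which totals 29.4117 million years.

29.4117 million years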